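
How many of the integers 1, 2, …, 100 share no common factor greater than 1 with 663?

58

Prime factors of 663: 3, 13, 17. Count integers ≤ 100 divisible by none of them.
By inclusion–exclusion: 100 − ⌊100/3⌋ − ⌊100/13⌋ − ⌊100/17⌋ + ⌊100/39⌋ + ⌊100/51⌋ + ⌊100/221⌋ − ⌊100/663⌋ = 58.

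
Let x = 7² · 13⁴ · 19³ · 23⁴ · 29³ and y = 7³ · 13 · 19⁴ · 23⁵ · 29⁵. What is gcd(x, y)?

29819858131694267

min exponent per shared prime: 7² · 13 · 19³ · 23⁴ · 29³ = 29819858131694267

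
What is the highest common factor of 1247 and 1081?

1

Euclid: 1247 = 1·1081 + 166; 1081 = 6·166 + 85; 166 = 1·85 + 81; 85 = 1·81 + 4; 81 = 20·4 + 1; 4 = 4·1 + 0. Last nonzero remainder: 1.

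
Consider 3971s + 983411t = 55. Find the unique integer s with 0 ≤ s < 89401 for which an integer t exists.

22536

Reduce mod 983411: 3971s ≡ 55 (mod 983411). With g = gcd(3971, 983411) = 11 dividing 55, divide through: 361s ≡ 5 (mod 89401).
Since gcd(361, 89401) = 1, s ≡ 5·(361)⁻¹ ≡ 22536 (mod 89401). Smallest non-negative: 22536.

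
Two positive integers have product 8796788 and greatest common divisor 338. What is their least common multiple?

Since gcd(m,n)·lcm(m,n) = mn, lcm = 8796788/338 = 26026.

26026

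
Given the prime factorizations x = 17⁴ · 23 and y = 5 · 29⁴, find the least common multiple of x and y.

6793373886115

max exponent per prime: 5 · 17⁴ · 23 · 29⁴ = 6793373886115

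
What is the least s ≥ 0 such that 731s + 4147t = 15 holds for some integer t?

278

Reduce mod 4147: 731s ≡ 15 (mod 4147). With g = gcd(731, 4147) = 1 dividing 15, divide through: 731s ≡ 15 (mod 4147).
Since gcd(731, 4147) = 1, s ≡ 15·(731)⁻¹ ≡ 278 (mod 4147). Smallest non-negative: 278.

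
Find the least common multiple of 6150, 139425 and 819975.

9615026850

lcm(6150, 139425) = 6150·139425/gcd = 857463750/75 = 11432850
lcm(11432850, 819975) = 11432850·819975/gcd = 9374651178750/975 = 9615026850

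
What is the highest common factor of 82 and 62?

Euclid: 82 = 1·62 + 20; 62 = 3·20 + 2; 20 = 10·2 + 0. Last nonzero remainder: 2.

2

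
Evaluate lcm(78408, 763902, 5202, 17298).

29811584166408

78408 = 2³ · 3⁴ · 11²; 763902 = 2 · 3² · 31 · 37²; 5202 = 2 · 3² · 17²; 17298 = 2 · 3² · 31²
lcm takes max exponent of each prime: 2³ · 3⁴ · 11² · 17² · 31² · 37² = 29811584166408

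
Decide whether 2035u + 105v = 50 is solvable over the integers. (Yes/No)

gcd(2035, 105): 2035 = 19·105 + 40; 105 = 2·40 + 25; 40 = 1·25 + 15; 25 = 1·15 + 10; 15 = 1·10 + 5; 10 = 2·5 + 0 → 5
5 divides 50, so a solution exists.

Yes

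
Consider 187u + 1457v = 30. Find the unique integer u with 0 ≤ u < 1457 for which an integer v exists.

gcd(187, 1457) = 1 (Euclid: 1457 = 7·187 + 148; 187 = 1·148 + 39; 148 = 3·39 + 31; 39 = 1·31 + 8; 31 = 3·8 + 7; 8 = 1·7 + 1; 7 = 7·1 + 0), and 1 | 30.
Extended Euclid: 187·(187) + 1457·(-24) = 1. Scale by 30: u₀ = 5610.
General solution u = u₀ + 1457t; reducing mod 1457 gives u = 1239 (and v = -159).

1239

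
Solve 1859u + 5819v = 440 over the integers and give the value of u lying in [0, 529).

Reduce mod 5819: 1859u ≡ 440 (mod 5819). With g = gcd(1859, 5819) = 11 dividing 440, divide through: 169u ≡ 40 (mod 529).
Since gcd(169, 529) = 1, u ≡ 40·(169)⁻¹ ≡ 235 (mod 529). Smallest non-negative: 235.

235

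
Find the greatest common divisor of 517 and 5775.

11

Euclid: 5775 = 11·517 + 88; 517 = 5·88 + 77; 88 = 1·77 + 11; 77 = 7·11 + 0. Last nonzero remainder: 11.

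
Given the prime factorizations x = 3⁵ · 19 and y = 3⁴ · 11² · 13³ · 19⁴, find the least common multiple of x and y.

max exponent per prime: 3⁵ · 11² · 13³ · 19⁴ = 8418526913511

8418526913511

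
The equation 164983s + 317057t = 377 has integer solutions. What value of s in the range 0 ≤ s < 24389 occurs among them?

Reduce mod 317057: 164983s ≡ 377 (mod 317057). With g = gcd(164983, 317057) = 13 dividing 377, divide through: 12691s ≡ 29 (mod 24389).
Since gcd(12691, 24389) = 1, s ≡ 29·(12691)⁻¹ ≡ 4814 (mod 24389). Smallest non-negative: 4814.

4814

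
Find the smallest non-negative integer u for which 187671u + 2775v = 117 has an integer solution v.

577

gcd(187671, 2775) = 3 (Euclid: 187671 = 67·2775 + 1746; 2775 = 1·1746 + 1029; 1746 = 1·1029 + 717; 1029 = 1·717 + 312; 717 = 2·312 + 93; 312 = 3·93 + 33; 93 = 2·33 + 27; 33 = 1·27 + 6; 27 = 4·6 + 3; 6 = 2·3 + 0), and 3 | 117.
Extended Euclid: 187671·(418) + 2775·(-28269) = 3. Scale by 39: u₀ = 16302.
General solution u = u₀ + 925t; reducing mod 925 gives u = 577 (and v = -39022).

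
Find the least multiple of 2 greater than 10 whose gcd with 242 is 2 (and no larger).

Multiples of 2 above 10: 2·6, 2·7, … . Need the cofactor coprime to 242/2 = 121.
Checking s = 6, 7, … the first with gcd(s, 121) = 1 is s = 6, giving 12.

12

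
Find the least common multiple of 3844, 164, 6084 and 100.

lcm(3844, 164) = 3844·164/gcd = 630416/4 = 157604
lcm(157604, 6084) = 157604·6084/gcd = 958862736/4 = 239715684
lcm(239715684, 100) = 239715684·100/gcd = 23971568400/4 = 5992892100

5992892100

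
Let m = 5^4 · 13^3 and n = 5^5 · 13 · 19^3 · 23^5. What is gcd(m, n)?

8125

min exponent per shared prime: 5^4 · 13 = 8125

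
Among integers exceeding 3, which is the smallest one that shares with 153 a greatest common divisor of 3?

6

Multiples of 3 above 3: 3·2, 3·3, … . Need the cofactor coprime to 153/3 = 51.
Checking s = 2, 3, … the first with gcd(s, 51) = 1 is s = 2, giving 6.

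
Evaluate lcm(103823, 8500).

882495500

103823 = 47³; 8500 = 2² · 5³ · 17
max exponents: 2² · 5³ · 17 · 47³ = 882495500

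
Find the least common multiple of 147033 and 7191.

gcd first: 147033 = 20·7191 + 3213; 7191 = 2·3213 + 765; 3213 = 4·765 + 153; 765 = 5·153 + 0 → gcd = 153
lcm = 147033·7191/gcd = 1057314303/153 = 6910551

6910551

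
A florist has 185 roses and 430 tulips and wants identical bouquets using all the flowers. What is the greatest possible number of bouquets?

5

Euclid: 430 = 2·185 + 60; 185 = 3·60 + 5; 60 = 12·5 + 0. Last nonzero remainder: 5.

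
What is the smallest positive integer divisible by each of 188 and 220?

188 = 2² · 47; 220 = 2² · 5 · 11
max exponents: 2² · 5 · 11 · 47 = 10340

10340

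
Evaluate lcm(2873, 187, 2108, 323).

lcm(2873, 187) = 2873·187/gcd = 537251/17 = 31603
lcm(31603, 2108) = 31603·2108/gcd = 66619124/17 = 3918772
lcm(3918772, 323) = 3918772·323/gcd = 1265763356/17 = 74456668

74456668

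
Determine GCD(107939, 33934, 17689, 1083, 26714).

107939 = 13 · 19² · 23; 33934 = 2 · 19² · 47; 17689 = 7² · 19²; 1083 = 3 · 19²; 26714 = 2 · 19² · 37
gcd takes min exponent of each prime: 19² = 361

361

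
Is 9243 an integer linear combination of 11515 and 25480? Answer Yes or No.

No

By Bézout, 11515p − 25480q = 9243 has integer solutions iff gcd(11515, 25480) | 9243.
Euclid: 25480 = 2·11515 + 2450; 11515 = 4·2450 + 1715; 2450 = 1·1715 + 735; 1715 = 2·735 + 245; 735 = 3·245 + 0. gcd = 245; 9243 mod 245 = 178. No.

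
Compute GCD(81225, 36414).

9

Euclid: 81225 = 2·36414 + 8397; 36414 = 4·8397 + 2826; 8397 = 2·2826 + 2745; 2826 = 1·2745 + 81; 2745 = 33·81 + 72; 81 = 1·72 + 9; 72 = 8·9 + 0. Last nonzero remainder: 9.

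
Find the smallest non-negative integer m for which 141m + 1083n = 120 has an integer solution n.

Euclid: 1083 = 7·141 + 96; 141 = 1·96 + 45; 96 = 2·45 + 6; 45 = 7·6 + 3; 6 = 2·3 + 0 → gcd = 3; 120 = 3·40.
Back-substitution yields 141·(169) + 1083·(-22) = 3, so one solution is m = 169·40 = 6760, n = -22·40 = -880.
Solutions in m differ by 1083/3 = 361; the one in [0, 361) is 6760 mod 361 = 262.

262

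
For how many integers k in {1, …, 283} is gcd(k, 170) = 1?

108

170 = 2·5·17. Inclusion–exclusion on these primes:
283 − ⌊283/2⌋ − ⌊283/5⌋ − ⌊283/17⌋ + ⌊283/10⌋ + ⌊283/34⌋ + ⌊283/85⌋ − ⌊283/170⌋ = 108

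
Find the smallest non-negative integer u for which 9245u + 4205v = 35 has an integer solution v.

Euclid: 9245 = 2·4205 + 835; 4205 = 5·835 + 30; 835 = 27·30 + 25; 30 = 1·25 + 5; 25 = 5·5 + 0 → gcd = 5; 35 = 5·7.
Back-substitution yields 9245·(-141) + 4205·(310) = 5, so one solution is u = -141·7 = -987, v = 310·7 = 2170.
Solutions in u differ by 4205/5 = 841; the one in [0, 841) is -987 mod 841 = 695.

695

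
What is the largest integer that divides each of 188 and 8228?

4

188 = 2² · 47
8228 = 2² · 11² · 17
Common: 2² = 4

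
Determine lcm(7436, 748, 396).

1137708

lcm(7436, 748) = 7436·748/gcd = 5562128/44 = 126412
lcm(126412, 396) = 126412·396/gcd = 50059152/44 = 1137708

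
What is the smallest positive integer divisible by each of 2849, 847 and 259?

31339

2849 = 7 · 11 · 37; 847 = 7 · 11²; 259 = 7 · 37
lcm takes max exponent of each prime: 7 · 11² · 37 = 31339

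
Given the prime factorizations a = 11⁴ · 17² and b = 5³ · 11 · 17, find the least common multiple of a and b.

max exponent per prime: 5³ · 11⁴ · 17² = 528906125

528906125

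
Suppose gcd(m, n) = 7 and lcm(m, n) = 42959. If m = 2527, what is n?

Using mn = gcd(m,n)·lcm(m,n) = 7·42959 = 300713, we get n = 300713/2527 = 119.

119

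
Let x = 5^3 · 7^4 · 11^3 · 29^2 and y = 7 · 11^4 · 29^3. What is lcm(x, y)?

max exponent per prime: 5^3 · 7^4 · 11^4 · 29^3 = 107168439618625

107168439618625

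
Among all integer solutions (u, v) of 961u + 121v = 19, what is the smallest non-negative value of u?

gcd(961, 121) = 1 (Euclid: 961 = 7·121 + 114; 121 = 1·114 + 7; 114 = 16·7 + 2; 7 = 3·2 + 1; 2 = 2·1 + 0), and 1 | 19.
Extended Euclid: 961·(-52) + 121·(413) = 1. Scale by 19: u₀ = -988.
General solution u = u₀ + 121t; reducing mod 121 gives u = 101 (and v = -802).

101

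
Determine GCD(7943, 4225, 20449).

gcd(7943, 4225): 7943 = 1·4225 + 3718; 4225 = 1·3718 + 507; 3718 = 7·507 + 169; 507 = 3·169 + 0 → 169
gcd(169, 20449): 20449 = 121·169 + 0 → 169

169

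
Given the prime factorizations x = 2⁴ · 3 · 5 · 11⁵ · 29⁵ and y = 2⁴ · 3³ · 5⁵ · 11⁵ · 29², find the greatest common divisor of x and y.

32506533840

min exponent per shared prime: 2⁴ · 3 · 5 · 11⁵ · 29² = 32506533840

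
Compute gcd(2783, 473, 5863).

11

2783 = 11² · 23; 473 = 11 · 43; 5863 = 11 · 13 · 41
gcd takes min exponent of each prime: 11 = 11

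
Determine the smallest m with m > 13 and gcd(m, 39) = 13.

26

39 = 13·3. Any m with gcd(m, 39) = 13 is a multiple of 13, say 13s, with s coprime to 3.
Need s > 13/13, so s ≥ 2. First s ≥ 2 with gcd(s, 3) = 1 is s = 2. Thus m = 13·2 = 26.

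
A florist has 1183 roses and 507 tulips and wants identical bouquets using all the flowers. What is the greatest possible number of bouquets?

169

1183 = 7 · 13²
507 = 3 · 13²
Common: 13² = 169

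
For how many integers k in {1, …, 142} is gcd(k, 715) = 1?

Prime factors of 715: 5, 11, 13. Count integers ≤ 142 divisible by none of them.
By inclusion–exclusion: 142 − ⌊142/5⌋ − ⌊142/11⌋ − ⌊142/13⌋ + ⌊142/55⌋ + ⌊142/65⌋ + ⌊142/143⌋ − ⌊142/715⌋ = 96.

96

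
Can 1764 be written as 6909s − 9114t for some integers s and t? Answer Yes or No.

Yes

gcd(6909, 9114): 9114 = 1·6909 + 2205; 6909 = 3·2205 + 294; 2205 = 7·294 + 147; 294 = 2·147 + 0 → 147
147 divides 1764, so a solution exists.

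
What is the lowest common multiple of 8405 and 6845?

gcd first: 8405 = 1·6845 + 1560; 6845 = 4·1560 + 605; 1560 = 2·605 + 350; 605 = 1·350 + 255; 350 = 1·255 + 95; 255 = 2·95 + 65; 95 = 1·65 + 30; 65 = 2·30 + 5; 30 = 6·5 + 0 → gcd = 5
lcm = 8405·6845/gcd = 57532225/5 = 11506445

11506445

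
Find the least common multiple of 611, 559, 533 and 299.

24775439

611 = 13 · 47; 559 = 13 · 43; 533 = 13 · 41; 299 = 13 · 23
lcm takes max exponent of each prime: 13 · 23 · 41 · 43 · 47 = 24775439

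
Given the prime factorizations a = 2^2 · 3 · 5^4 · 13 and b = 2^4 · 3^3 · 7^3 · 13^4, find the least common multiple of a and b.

max exponent per prime: 2^4 · 3^3 · 5^4 · 7^3 · 13^4 = 2645034210000

2645034210000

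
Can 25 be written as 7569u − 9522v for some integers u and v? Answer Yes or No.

By Bézout, 7569u − 9522v = 25 has integer solutions iff gcd(7569, 9522) | 25.
Euclid: 9522 = 1·7569 + 1953; 7569 = 3·1953 + 1710; 1953 = 1·1710 + 243; 1710 = 7·243 + 9; 243 = 27·9 + 0. gcd = 9; 25 mod 9 = 7. No.

No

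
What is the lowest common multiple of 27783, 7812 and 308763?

16884395892

lcm(27783, 7812) = 27783·7812/gcd = 217040796/63 = 3445092
lcm(3445092, 308763) = 3445092·308763/gcd = 1063716941196/63 = 16884395892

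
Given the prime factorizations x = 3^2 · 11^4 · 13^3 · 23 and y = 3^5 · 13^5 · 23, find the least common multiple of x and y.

30382367443857

max exponent per prime: 3^5 · 11^4 · 13^5 · 23 = 30382367443857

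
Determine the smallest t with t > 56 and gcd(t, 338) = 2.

338 = 2·169. Any t with gcd(t, 338) = 2 is a multiple of 2, say 2s, with s coprime to 169.
Need s > 56/2, so s ≥ 29. First s ≥ 29 with gcd(s, 169) = 1 is s = 29. Thus t = 2·29 = 58.

58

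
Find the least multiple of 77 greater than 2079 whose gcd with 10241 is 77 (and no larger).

2233

gcd(a, 10241) = 77 forces 77 | a; write a = 77s. Then gcd(77s, 77·133) = 77·gcd(s, 133), so need gcd(s, 133) = 1.
77s > 2079 gives s ≥ 28. The least s ≥ 28 coprime to 133 is 29, so a = 77·29 = 2233.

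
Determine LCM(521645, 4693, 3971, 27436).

521645 = 5 · 17² · 19²; 4693 = 13 · 19²; 3971 = 11 · 19²; 27436 = 2² · 19³
lcm takes max exponent of each prime: 2² · 5 · 11 · 13 · 17² · 19³ = 5669237860

5669237860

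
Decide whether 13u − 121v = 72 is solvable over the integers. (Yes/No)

By Bézout, 13u − 121v = 72 has integer solutions iff gcd(13, 121) | 72.
Euclid: 121 = 9·13 + 4; 13 = 3·4 + 1; 4 = 4·1 + 0. gcd = 1; 72 mod 1 = 0. Yes.

Yes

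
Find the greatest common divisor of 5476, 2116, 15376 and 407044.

4

gcd(5476, 2116): 5476 = 2·2116 + 1244; 2116 = 1·1244 + 872; 1244 = 1·872 + 372; 872 = 2·372 + 128; 372 = 2·128 + 116; 128 = 1·116 + 12; 116 = 9·12 + 8; 12 = 1·8 + 4; 8 = 2·4 + 0 → 4
gcd(4, 15376): 15376 = 3844·4 + 0 → 4
gcd(4, 407044): 407044 = 101761·4 + 0 → 4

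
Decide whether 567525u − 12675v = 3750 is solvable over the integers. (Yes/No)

gcd(567525, 12675): 567525 = 44·12675 + 9825; 12675 = 1·9825 + 2850; 9825 = 3·2850 + 1275; 2850 = 2·1275 + 300; 1275 = 4·300 + 75; 300 = 4·75 + 0 → 75
75 divides 3750, so a solution exists.

Yes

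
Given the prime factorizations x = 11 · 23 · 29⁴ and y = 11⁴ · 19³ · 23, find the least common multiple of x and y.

max exponent per prime: 11⁴ · 19³ · 23 · 29⁴ = 1633621238945597

1633621238945597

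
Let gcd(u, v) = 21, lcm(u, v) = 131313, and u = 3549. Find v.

u·v = gcd·lcm = 21·131313 = 2757573, so v = 2757573/3549 = 777.

777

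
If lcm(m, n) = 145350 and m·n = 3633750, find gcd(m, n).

25

gcd·lcm = product, so gcd = 3633750/145350 = 25.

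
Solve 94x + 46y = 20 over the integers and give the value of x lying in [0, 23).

Reduce mod 46: 94x ≡ 20 (mod 46). With g = gcd(94, 46) = 2 dividing 20, divide through: 47x ≡ 10 (mod 23).
Since gcd(47, 23) = 1, x ≡ 10·(47)⁻¹ ≡ 10 (mod 23). Smallest non-negative: 10.

10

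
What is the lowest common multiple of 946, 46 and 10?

lcm(946, 46) = 946·46/gcd = 43516/2 = 21758
lcm(21758, 10) = 21758·10/gcd = 217580/2 = 108790

108790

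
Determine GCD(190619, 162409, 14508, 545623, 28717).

190619 = 11 · 13 · 31 · 43; 162409 = 13² · 31²; 14508 = 2² · 3² · 13 · 31; 545623 = 13 · 19 · 47²; 28717 = 13 · 47²
gcd takes min exponent of each prime: 13 = 13

13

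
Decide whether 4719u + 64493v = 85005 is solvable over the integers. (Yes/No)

gcd(4719, 64493): 64493 = 13·4719 + 3146; 4719 = 1·3146 + 1573; 3146 = 2·1573 + 0 → 1573
1573 does not divide 85005, so a solution does not exist.

No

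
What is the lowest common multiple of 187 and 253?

gcd first: 253 = 1·187 + 66; 187 = 2·66 + 55; 66 = 1·55 + 11; 55 = 5·11 + 0 → gcd = 11
lcm = 187·253/gcd = 47311/11 = 4301

4301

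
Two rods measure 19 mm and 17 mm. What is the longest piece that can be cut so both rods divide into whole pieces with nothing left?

Euclid: 19 = 1·17 + 2; 17 = 8·2 + 1; 2 = 2·1 + 0. Last nonzero remainder: 1.

1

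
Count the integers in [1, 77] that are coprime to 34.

34 = 2·17. Inclusion–exclusion on these primes:
77 − ⌊77/2⌋ − ⌊77/17⌋ + ⌊77/34⌋ = 37

37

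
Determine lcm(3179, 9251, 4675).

3179 = 11 · 17²; 9251 = 11 · 29²; 4675 = 5² · 11 · 17
lcm takes max exponent of each prime: 5² · 11 · 17² · 29² = 66838475

66838475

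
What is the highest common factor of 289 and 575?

1

Euclid: 575 = 1·289 + 286; 289 = 1·286 + 3; 286 = 95·3 + 1; 3 = 3·1 + 0. Last nonzero remainder: 1.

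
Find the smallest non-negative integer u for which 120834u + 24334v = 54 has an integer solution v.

9751

Euclid: 120834 = 4·24334 + 23498; 24334 = 1·23498 + 836; 23498 = 28·836 + 90; 836 = 9·90 + 26; 90 = 3·26 + 12; 26 = 2·12 + 2; 12 = 6·2 + 0 → gcd = 2; 54 = 2·27.
Back-substitution yields 120834·(-1892) + 24334·(9395) = 2, so one solution is u = -1892·27 = -51084, v = 9395·27 = 253665.
Solutions in u differ by 24334/2 = 12167; the one in [0, 12167) is -51084 mod 12167 = 9751.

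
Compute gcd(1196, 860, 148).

4

gcd(1196, 860): 1196 = 1·860 + 336; 860 = 2·336 + 188; 336 = 1·188 + 148; 188 = 1·148 + 40; 148 = 3·40 + 28; 40 = 1·28 + 12; 28 = 2·12 + 4; 12 = 3·4 + 0 → 4
gcd(4, 148): 148 = 37·4 + 0 → 4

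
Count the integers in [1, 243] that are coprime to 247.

Prime factors of 247: 13, 19. Count integers ≤ 243 divisible by none of them.
By inclusion–exclusion: 243 − ⌊243/13⌋ − ⌊243/19⌋ + ⌊243/247⌋ = 213.

213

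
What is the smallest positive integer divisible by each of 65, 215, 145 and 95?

1540045

65 = 5 · 13; 215 = 5 · 43; 145 = 5 · 29; 95 = 5 · 19
lcm takes max exponent of each prime: 5 · 13 · 19 · 29 · 43 = 1540045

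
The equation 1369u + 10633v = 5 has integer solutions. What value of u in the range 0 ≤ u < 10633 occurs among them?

4000

Reduce mod 10633: 1369u ≡ 5 (mod 10633). With g = gcd(1369, 10633) = 1 dividing 5, divide through: 1369u ≡ 5 (mod 10633).
Since gcd(1369, 10633) = 1, u ≡ 5·(1369)⁻¹ ≡ 4000 (mod 10633). Smallest non-negative: 4000.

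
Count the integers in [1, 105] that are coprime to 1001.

75

1001 = 7·11·13. Inclusion–exclusion on these primes:
105 − ⌊105/7⌋ − ⌊105/11⌋ − ⌊105/13⌋ + ⌊105/77⌋ + ⌊105/91⌋ + ⌊105/143⌋ − ⌊105/1001⌋ = 75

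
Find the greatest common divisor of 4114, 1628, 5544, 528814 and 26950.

22

gcd(4114, 1628): 4114 = 2·1628 + 858; 1628 = 1·858 + 770; 858 = 1·770 + 88; 770 = 8·88 + 66; 88 = 1·66 + 22; 66 = 3·22 + 0 → 22
gcd(22, 5544): 5544 = 252·22 + 0 → 22
gcd(22, 528814): 528814 = 24037·22 + 0 → 22
gcd(22, 26950): 26950 = 1225·22 + 0 → 22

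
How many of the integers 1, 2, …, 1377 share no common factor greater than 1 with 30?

Prime factors of 30: 2, 3, 5. Count integers ≤ 1377 divisible by none of them.
By inclusion–exclusion: 1377 − ⌊1377/2⌋ − ⌊1377/3⌋ − ⌊1377/5⌋ + ⌊1377/6⌋ + ⌊1377/10⌋ + ⌊1377/15⌋ − ⌊1377/30⌋ = 367.

367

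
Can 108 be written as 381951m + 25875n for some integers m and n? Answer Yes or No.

By Bézout, 381951m + 25875n = 108 has integer solutions iff gcd(381951, 25875) | 108.
Euclid: 381951 = 14·25875 + 19701; 25875 = 1·19701 + 6174; 19701 = 3·6174 + 1179; 6174 = 5·1179 + 279; 1179 = 4·279 + 63; 279 = 4·63 + 27; 63 = 2·27 + 9; 27 = 3·9 + 0. gcd = 9; 108 mod 9 = 0. Yes.

Yes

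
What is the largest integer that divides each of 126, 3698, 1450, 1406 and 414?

2

gcd(126, 3698): 3698 = 29·126 + 44; 126 = 2·44 + 38; 44 = 1·38 + 6; 38 = 6·6 + 2; 6 = 3·2 + 0 → 2
gcd(2, 1450): 1450 = 725·2 + 0 → 2
gcd(2, 1406): 1406 = 703·2 + 0 → 2
gcd(2, 414): 414 = 207·2 + 0 → 2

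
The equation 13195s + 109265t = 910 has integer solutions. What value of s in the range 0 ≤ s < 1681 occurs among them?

Reduce mod 109265: 13195s ≡ 910 (mod 109265). With g = gcd(13195, 109265) = 65 dividing 910, divide through: 203s ≡ 14 (mod 1681).
Since gcd(203, 1681) = 1, s ≡ 14·(203)⁻¹ ≡ 116 (mod 1681). Smallest non-negative: 116.

116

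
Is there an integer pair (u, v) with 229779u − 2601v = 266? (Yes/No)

By Bézout, 229779u − 2601v = 266 has integer solutions iff gcd(229779, 2601) | 266.
Euclid: 229779 = 88·2601 + 891; 2601 = 2·891 + 819; 891 = 1·819 + 72; 819 = 11·72 + 27; 72 = 2·27 + 18; 27 = 1·18 + 9; 18 = 2·9 + 0. gcd = 9; 266 mod 9 = 5. No.

No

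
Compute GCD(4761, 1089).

9

Euclid: 4761 = 4·1089 + 405; 1089 = 2·405 + 279; 405 = 1·279 + 126; 279 = 2·126 + 27; 126 = 4·27 + 18; 27 = 1·18 + 9; 18 = 2·9 + 0. Last nonzero remainder: 9.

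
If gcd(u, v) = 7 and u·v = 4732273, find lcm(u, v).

676039

For any two positive integers, gcd × lcm equals their product. Hence lcm = 4732273 / 7 = 676039.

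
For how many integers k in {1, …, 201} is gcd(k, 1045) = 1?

1045 = 5·11·19. Inclusion–exclusion on these primes:
201 − ⌊201/5⌋ − ⌊201/11⌋ − ⌊201/19⌋ + ⌊201/55⌋ + ⌊201/95⌋ + ⌊201/209⌋ − ⌊201/1045⌋ = 138

138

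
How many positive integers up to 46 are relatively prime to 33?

28

Prime factors of 33: 3, 11. Count integers ≤ 46 divisible by none of them.
By inclusion–exclusion: 46 − ⌊46/3⌋ − ⌊46/11⌋ + ⌊46/33⌋ = 28.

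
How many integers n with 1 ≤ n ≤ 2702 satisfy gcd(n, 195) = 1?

1332

195 = 3·5·13. Inclusion–exclusion on these primes:
2702 − ⌊2702/3⌋ − ⌊2702/5⌋ − ⌊2702/13⌋ + ⌊2702/15⌋ + ⌊2702/39⌋ + ⌊2702/65⌋ − ⌊2702/195⌋ = 1332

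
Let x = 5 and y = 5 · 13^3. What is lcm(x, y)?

10985

max exponent per prime: 5 · 13^3 = 10985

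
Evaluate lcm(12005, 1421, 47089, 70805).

12005 = 5 · 7⁴; 1421 = 7² · 29; 47089 = 7² · 31²; 70805 = 5 · 7² · 17²
lcm takes max exponent of each prime: 5 · 7⁴ · 17² · 29 · 31² = 96689962705

96689962705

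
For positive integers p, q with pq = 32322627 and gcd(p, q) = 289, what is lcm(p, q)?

Since gcd(p,q)·lcm(p,q) = pq, lcm = 32322627/289 = 111843.

111843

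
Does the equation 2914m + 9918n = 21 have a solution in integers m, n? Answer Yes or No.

No

gcd(2914, 9918): 9918 = 3·2914 + 1176; 2914 = 2·1176 + 562; 1176 = 2·562 + 52; 562 = 10·52 + 42; 52 = 1·42 + 10; 42 = 4·10 + 2; 10 = 5·2 + 0 → 2
2 does not divide 21, so a solution does not exist.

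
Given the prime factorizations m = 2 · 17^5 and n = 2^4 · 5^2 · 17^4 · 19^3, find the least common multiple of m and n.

3895519665200

max exponent per prime: 2^4 · 5^2 · 17^5 · 19^3 = 3895519665200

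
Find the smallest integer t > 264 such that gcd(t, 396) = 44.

308

396 = 44·9. Any t with gcd(t, 396) = 44 is a multiple of 44, say 44s, with s coprime to 9.
Need s > 264/44, so s ≥ 7. First s ≥ 7 with gcd(s, 9) = 1 is s = 7. Thus t = 44·7 = 308.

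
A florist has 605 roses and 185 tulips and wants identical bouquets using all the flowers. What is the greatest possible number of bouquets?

Euclid: 605 = 3·185 + 50; 185 = 3·50 + 35; 50 = 1·35 + 15; 35 = 2·15 + 5; 15 = 3·5 + 0. Last nonzero remainder: 5.

5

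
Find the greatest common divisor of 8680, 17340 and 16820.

gcd(8680, 17340): 17340 = 1·8680 + 8660; 8680 = 1·8660 + 20; 8660 = 433·20 + 0 → 20
gcd(20, 16820): 16820 = 841·20 + 0 → 20

20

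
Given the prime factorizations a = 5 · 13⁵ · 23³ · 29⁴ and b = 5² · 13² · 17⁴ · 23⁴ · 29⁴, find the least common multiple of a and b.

153446077580036044440325

max exponent per prime: 5² · 13⁵ · 17⁴ · 23⁴ · 29⁴ = 153446077580036044440325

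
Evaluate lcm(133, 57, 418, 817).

133 = 7 · 19; 57 = 3 · 19; 418 = 2 · 11 · 19; 817 = 19 · 43
lcm takes max exponent of each prime: 2 · 3 · 7 · 11 · 19 · 43 = 377454

377454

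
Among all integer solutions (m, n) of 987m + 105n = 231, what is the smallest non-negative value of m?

3

Reduce mod 105: 987m ≡ 231 (mod 105). With g = gcd(987, 105) = 21 dividing 231, divide through: 47m ≡ 11 (mod 5).
Since gcd(47, 5) = 1, m ≡ 11·(47)⁻¹ ≡ 3 (mod 5). Smallest non-negative: 3.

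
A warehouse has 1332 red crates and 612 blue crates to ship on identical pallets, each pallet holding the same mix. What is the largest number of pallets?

Euclid: 1332 = 2·612 + 108; 612 = 5·108 + 72; 108 = 1·72 + 36; 72 = 2·36 + 0. Last nonzero remainder: 36.

36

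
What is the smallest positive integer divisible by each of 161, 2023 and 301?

2000747

161 = 7 · 23; 2023 = 7 · 17²; 301 = 7 · 43
lcm takes max exponent of each prime: 7 · 17² · 23 · 43 = 2000747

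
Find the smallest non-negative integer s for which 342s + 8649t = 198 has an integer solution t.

Euclid: 8649 = 25·342 + 99; 342 = 3·99 + 45; 99 = 2·45 + 9; 45 = 5·9 + 0 → gcd = 9; 198 = 9·22.
Back-substitution yields 342·(-177) + 8649·(7) = 9, so one solution is s = -177·22 = -3894, t = 7·22 = 154.
Solutions in s differ by 8649/9 = 961; the one in [0, 961) is -3894 mod 961 = 911.

911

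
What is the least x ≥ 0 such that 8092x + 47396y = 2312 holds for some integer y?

Reduce mod 47396: 8092x ≡ 2312 (mod 47396). With g = gcd(8092, 47396) = 1156 dividing 2312, divide through: 7x ≡ 2 (mod 41).
Since gcd(7, 41) = 1, x ≡ 2·(7)⁻¹ ≡ 12 (mod 41). Smallest non-negative: 12.

12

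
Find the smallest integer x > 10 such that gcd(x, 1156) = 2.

14

1156 = 2·578. Any x with gcd(x, 1156) = 2 is a multiple of 2, say 2s, with s coprime to 578.
Need s > 10/2, so s ≥ 6. First s ≥ 6 with gcd(s, 578) = 1 is s = 7. Thus x = 2·7 = 14.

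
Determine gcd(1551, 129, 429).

3

gcd(1551, 129): 1551 = 12·129 + 3; 129 = 43·3 + 0 → 3
gcd(3, 429): 429 = 143·3 + 0 → 3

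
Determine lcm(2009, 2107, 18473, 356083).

423382687

2009 = 7² · 41; 2107 = 7² · 43; 18473 = 7² · 13 · 29; 356083 = 7² · 13² · 43
lcm takes max exponent of each prime: 7² · 13² · 29 · 41 · 43 = 423382687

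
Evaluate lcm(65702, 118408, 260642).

3889821208

65702 = 2 · 7 · 13 · 19²; 118408 = 2³ · 19² · 41; 260642 = 2 · 19⁴
lcm takes max exponent of each prime: 2³ · 7 · 13 · 19⁴ · 41 = 3889821208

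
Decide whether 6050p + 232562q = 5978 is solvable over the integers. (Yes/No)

No

By Bézout, 6050p + 232562q = 5978 has integer solutions iff gcd(6050, 232562) | 5978.
Euclid: 232562 = 38·6050 + 2662; 6050 = 2·2662 + 726; 2662 = 3·726 + 484; 726 = 1·484 + 242; 484 = 2·242 + 0. gcd = 242; 5978 mod 242 = 170. No.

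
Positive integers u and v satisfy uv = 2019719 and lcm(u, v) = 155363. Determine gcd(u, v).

gcd·lcm = product, so gcd = 2019719/155363 = 13.

13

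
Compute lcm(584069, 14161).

28619381

584069 = 17² · 43 · 47; 14161 = 7² · 17²
max exponents: 7² · 17² · 43 · 47 = 28619381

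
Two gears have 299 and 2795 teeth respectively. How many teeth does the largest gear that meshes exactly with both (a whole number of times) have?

13

299 = 13 · 23
2795 = 5 · 13 · 43
Common: 13 = 13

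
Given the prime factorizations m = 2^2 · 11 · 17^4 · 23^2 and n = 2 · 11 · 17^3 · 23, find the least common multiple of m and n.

max exponent per prime: 2^2 · 11 · 17^4 · 23^2 = 1944034796

1944034796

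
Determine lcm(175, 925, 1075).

175 = 5² · 7; 925 = 5² · 37; 1075 = 5² · 43
lcm takes max exponent of each prime: 5² · 7 · 37 · 43 = 278425

278425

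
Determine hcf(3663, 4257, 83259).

99

gcd(3663, 4257): 4257 = 1·3663 + 594; 3663 = 6·594 + 99; 594 = 6·99 + 0 → 99
gcd(99, 83259): 83259 = 841·99 + 0 → 99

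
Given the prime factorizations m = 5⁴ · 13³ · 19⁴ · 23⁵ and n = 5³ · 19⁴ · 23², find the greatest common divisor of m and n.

min exponent per shared prime: 5³ · 19⁴ · 23² = 8617476125

8617476125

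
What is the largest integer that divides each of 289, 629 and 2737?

17

289 = 17²; 629 = 17 · 37; 2737 = 7 · 17 · 23
gcd takes min exponent of each prime: 17 = 17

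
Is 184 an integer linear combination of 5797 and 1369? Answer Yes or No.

gcd(5797, 1369): 5797 = 4·1369 + 321; 1369 = 4·321 + 85; 321 = 3·85 + 66; 85 = 1·66 + 19; 66 = 3·19 + 9; 19 = 2·9 + 1; 9 = 9·1 + 0 → 1
1 divides 184, so a solution exists.

Yes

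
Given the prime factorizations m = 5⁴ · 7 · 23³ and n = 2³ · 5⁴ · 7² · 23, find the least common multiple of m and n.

2980915000

max exponent per prime: 2³ · 5⁴ · 7² · 23³ = 2980915000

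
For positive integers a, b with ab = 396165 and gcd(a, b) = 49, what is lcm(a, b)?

For any two positive integers, gcd × lcm equals their product. Hence lcm = 396165 / 49 = 8085.

8085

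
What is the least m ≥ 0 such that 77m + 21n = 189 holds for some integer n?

0

Reduce mod 21: 77m ≡ 189 (mod 21). With g = gcd(77, 21) = 7 dividing 189, divide through: 11m ≡ 27 (mod 3).
Since gcd(11, 3) = 1, m ≡ 27·(11)⁻¹ ≡ 0 (mod 3). Smallest non-negative: 0.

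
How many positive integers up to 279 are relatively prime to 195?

Prime factors of 195: 3, 5, 13. Count integers ≤ 279 divisible by none of them.
By inclusion–exclusion: 279 − ⌊279/3⌋ − ⌊279/5⌋ − ⌊279/13⌋ + ⌊279/15⌋ + ⌊279/39⌋ + ⌊279/65⌋ − ⌊279/195⌋ = 138.

138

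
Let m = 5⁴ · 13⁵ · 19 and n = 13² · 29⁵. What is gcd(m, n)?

169

min exponent per shared prime: 13² = 169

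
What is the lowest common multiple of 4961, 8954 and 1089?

3304026

4961 = 11² · 41; 8954 = 2 · 11² · 37; 1089 = 3² · 11²
lcm takes max exponent of each prime: 2 · 3² · 11² · 37 · 41 = 3304026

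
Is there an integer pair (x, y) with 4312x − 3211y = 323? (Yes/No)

Yes

gcd(4312, 3211): 4312 = 1·3211 + 1101; 3211 = 2·1101 + 1009; 1101 = 1·1009 + 92; 1009 = 10·92 + 89; 92 = 1·89 + 3; 89 = 29·3 + 2; 3 = 1·2 + 1; 2 = 2·1 + 0 → 1
1 divides 323, so a solution exists.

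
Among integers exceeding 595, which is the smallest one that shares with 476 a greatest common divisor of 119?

476 = 119·4. Any k with gcd(k, 476) = 119 is a multiple of 119, say 119s, with s coprime to 4.
Need s > 595/119, so s ≥ 6. First s ≥ 6 with gcd(s, 4) = 1 is s = 7. Thus k = 119·7 = 833.

833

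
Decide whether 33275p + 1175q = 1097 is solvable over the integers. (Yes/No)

By Bézout, 33275p + 1175q = 1097 has integer solutions iff gcd(33275, 1175) | 1097.
Euclid: 33275 = 28·1175 + 375; 1175 = 3·375 + 50; 375 = 7·50 + 25; 50 = 2·25 + 0. gcd = 25; 1097 mod 25 = 22. No.

No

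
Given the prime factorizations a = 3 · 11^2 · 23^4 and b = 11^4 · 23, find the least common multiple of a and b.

12291456243

max exponent per prime: 3 · 11^4 · 23^4 = 12291456243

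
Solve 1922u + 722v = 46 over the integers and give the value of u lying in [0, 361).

gcd(1922, 722) = 2 (Euclid: 1922 = 2·722 + 478; 722 = 1·478 + 244; 478 = 1·244 + 234; 244 = 1·234 + 10; 234 = 23·10 + 4; 10 = 2·4 + 2; 4 = 2·2 + 0), and 2 | 46.
Extended Euclid: 1922·(-145) + 722·(386) = 2. Scale by 23: u₀ = -3335.
General solution u = u₀ + 361t; reducing mod 361 gives u = 275 (and v = -732).

275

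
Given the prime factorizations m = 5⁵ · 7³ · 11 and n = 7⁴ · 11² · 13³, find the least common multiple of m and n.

max exponent per prime: 5⁵ · 7⁴ · 11² · 13³ = 1994608240625

1994608240625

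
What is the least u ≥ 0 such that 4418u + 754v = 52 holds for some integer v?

gcd(4418, 754) = 2 (Euclid: 4418 = 5·754 + 648; 754 = 1·648 + 106; 648 = 6·106 + 12; 106 = 8·12 + 10; 12 = 1·10 + 2; 10 = 5·2 + 0), and 2 | 52.
Extended Euclid: 4418·(64) + 754·(-375) = 2. Scale by 26: u₀ = 1664.
General solution u = u₀ + 377t; reducing mod 377 gives u = 156 (and v = -914).

156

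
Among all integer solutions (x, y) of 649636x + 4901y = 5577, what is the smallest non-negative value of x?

gcd(649636, 4901) = 169 (Euclid: 649636 = 132·4901 + 2704; 4901 = 1·2704 + 2197; 2704 = 1·2197 + 507; 2197 = 4·507 + 169; 507 = 3·169 + 0), and 169 | 5577.
Extended Euclid: 649636·(-9) + 4901·(1193) = 169. Scale by 33: x₀ = -297.
General solution x = x₀ + 29t; reducing mod 29 gives x = 22 (and y = -2915).

22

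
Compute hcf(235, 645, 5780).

5

235 = 5 · 47; 645 = 3 · 5 · 43; 5780 = 2² · 5 · 17²
gcd takes min exponent of each prime: 5 = 5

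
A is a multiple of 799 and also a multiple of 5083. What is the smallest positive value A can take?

gcd first: 5083 = 6·799 + 289; 799 = 2·289 + 221; 289 = 1·221 + 68; 221 = 3·68 + 17; 68 = 4·17 + 0 → gcd = 17
lcm = 799·5083/gcd = 4061317/17 = 238901

238901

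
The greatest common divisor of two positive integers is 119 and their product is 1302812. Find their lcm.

10948

Since gcd(a,b)·lcm(a,b) = ab, lcm = 1302812/119 = 10948.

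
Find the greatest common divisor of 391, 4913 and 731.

17

391 = 17 · 23; 4913 = 17³; 731 = 17 · 43
gcd takes min exponent of each prime: 17 = 17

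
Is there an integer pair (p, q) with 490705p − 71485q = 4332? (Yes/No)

By Bézout, 490705p − 71485q = 4332 has integer solutions iff gcd(490705, 71485) | 4332.
Euclid: 490705 = 6·71485 + 61795; 71485 = 1·61795 + 9690; 61795 = 6·9690 + 3655; 9690 = 2·3655 + 2380; 3655 = 1·2380 + 1275; 2380 = 1·1275 + 1105; 1275 = 1·1105 + 170; 1105 = 6·170 + 85; 170 = 2·85 + 0. gcd = 85; 4332 mod 85 = 82. No.

No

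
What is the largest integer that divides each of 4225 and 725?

4225 = 5² · 13²
725 = 5² · 29
Common: 5² = 25

25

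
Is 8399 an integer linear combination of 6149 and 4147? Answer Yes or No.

No

By Bézout, 6149s − 4147t = 8399 has integer solutions iff gcd(6149, 4147) | 8399.
Euclid: 6149 = 1·4147 + 2002; 4147 = 2·2002 + 143; 2002 = 14·143 + 0. gcd = 143; 8399 mod 143 = 105. No.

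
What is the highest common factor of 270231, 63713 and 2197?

2197

gcd(270231, 63713): 270231 = 4·63713 + 15379; 63713 = 4·15379 + 2197; 15379 = 7·2197 + 0 → 2197
gcd(2197, 2197): 2197 = 1·2197 + 0 → 2197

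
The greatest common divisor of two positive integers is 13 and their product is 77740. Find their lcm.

Since gcd(u,v)·lcm(u,v) = uv, lcm = 77740/13 = 5980.

5980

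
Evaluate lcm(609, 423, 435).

429345

lcm(609, 423) = 609·423/gcd = 257607/3 = 85869
lcm(85869, 435) = 85869·435/gcd = 37353015/87 = 429345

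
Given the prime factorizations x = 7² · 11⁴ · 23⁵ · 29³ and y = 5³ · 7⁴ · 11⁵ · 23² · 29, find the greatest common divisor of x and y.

11005771469

min exponent per shared prime: 7² · 11⁴ · 23² · 29 = 11005771469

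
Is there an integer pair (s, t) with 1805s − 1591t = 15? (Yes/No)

gcd(1805, 1591): 1805 = 1·1591 + 214; 1591 = 7·214 + 93; 214 = 2·93 + 28; 93 = 3·28 + 9; 28 = 3·9 + 1; 9 = 9·1 + 0 → 1
1 divides 15, so a solution exists.

Yes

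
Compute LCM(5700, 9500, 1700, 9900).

15988500

5700 = 2² · 3 · 5² · 19; 9500 = 2² · 5³ · 19; 1700 = 2² · 5² · 17; 9900 = 2² · 3² · 5² · 11
lcm takes max exponent of each prime: 2² · 3² · 5³ · 11 · 17 · 19 = 15988500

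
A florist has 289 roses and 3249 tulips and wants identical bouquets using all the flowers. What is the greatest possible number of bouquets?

1

289 = 17²
3249 = 3² · 19²
Common: 1 = 1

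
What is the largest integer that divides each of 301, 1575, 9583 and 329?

7

301 = 7 · 43; 1575 = 3² · 5² · 7; 9583 = 7 · 37²; 329 = 7 · 47
gcd takes min exponent of each prime: 7 = 7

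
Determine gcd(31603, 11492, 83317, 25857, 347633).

31603 = 11 · 13² · 17; 11492 = 2² · 13² · 17; 83317 = 13² · 17 · 29; 25857 = 3² · 13² · 17; 347633 = 11² · 13² · 17
gcd takes min exponent of each prime: 13² · 17 = 2873

2873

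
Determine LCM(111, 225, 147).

111 = 3 · 37; 225 = 3² · 5²; 147 = 3 · 7²
lcm takes max exponent of each prime: 3² · 5² · 7² · 37 = 407925

407925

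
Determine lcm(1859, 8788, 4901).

2803372

lcm(1859, 8788) = 1859·8788/gcd = 16336892/169 = 96668
lcm(96668, 4901) = 96668·4901/gcd = 473769868/169 = 2803372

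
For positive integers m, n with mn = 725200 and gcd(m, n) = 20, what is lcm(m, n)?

36260

gcd·lcm = product, so lcm = 725200/20 = 36260.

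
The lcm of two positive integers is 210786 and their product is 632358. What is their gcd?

3

From gcd × lcm = pq: gcd = 632358 / 210786 = 3.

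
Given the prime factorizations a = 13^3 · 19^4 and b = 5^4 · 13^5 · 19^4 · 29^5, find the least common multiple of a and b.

max exponent per prime: 5^4 · 13^5 · 19^4 · 29^5 = 620299130197541185625

620299130197541185625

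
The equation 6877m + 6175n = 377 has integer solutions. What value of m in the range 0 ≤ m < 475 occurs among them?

326

gcd(6877, 6175) = 13 (Euclid: 6877 = 1·6175 + 702; 6175 = 8·702 + 559; 702 = 1·559 + 143; 559 = 3·143 + 130; 143 = 1·130 + 13; 130 = 10·13 + 0), and 13 | 377.
Extended Euclid: 6877·(44) + 6175·(-49) = 13. Scale by 29: m₀ = 1276.
General solution m = m₀ + 475t; reducing mod 475 gives m = 326 (and n = -363).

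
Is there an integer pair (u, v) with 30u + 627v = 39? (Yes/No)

gcd(30, 627): 627 = 20·30 + 27; 30 = 1·27 + 3; 27 = 9·3 + 0 → 3
3 divides 39, so a solution exists.

Yes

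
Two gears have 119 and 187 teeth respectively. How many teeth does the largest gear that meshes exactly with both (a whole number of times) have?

119 = 7 · 17
187 = 11 · 17
Common: 17 = 17

17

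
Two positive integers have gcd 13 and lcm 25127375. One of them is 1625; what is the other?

Using uv = gcd(u,v)·lcm(u,v) = 13·25127375 = 326655875, we get v = 326655875/1625 = 201019.

201019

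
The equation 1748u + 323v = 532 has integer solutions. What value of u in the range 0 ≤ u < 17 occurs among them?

Reduce mod 323: 1748u ≡ 532 (mod 323). With g = gcd(1748, 323) = 19 dividing 532, divide through: 92u ≡ 28 (mod 17).
Since gcd(92, 17) = 1, u ≡ 28·(92)⁻¹ ≡ 4 (mod 17). Smallest non-negative: 4.

4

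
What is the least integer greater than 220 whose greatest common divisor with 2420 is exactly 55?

275

2420 = 55·44. Any x with gcd(x, 2420) = 55 is a multiple of 55, say 55s, with s coprime to 44.
Need s > 220/55, so s ≥ 5. First s ≥ 5 with gcd(s, 44) = 1 is s = 5. Thus x = 55·5 = 275.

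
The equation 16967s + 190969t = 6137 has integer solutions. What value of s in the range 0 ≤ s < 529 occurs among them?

293

Euclid: 190969 = 11·16967 + 4332; 16967 = 3·4332 + 3971; 4332 = 1·3971 + 361; 3971 = 11·361 + 0 → gcd = 361; 6137 = 361·17.
Back-substitution yields 16967·(-45) + 190969·(4) = 361, so one solution is s = -45·17 = -765, t = 4·17 = 68.
Solutions in s differ by 190969/361 = 529; the one in [0, 529) is -765 mod 529 = 293.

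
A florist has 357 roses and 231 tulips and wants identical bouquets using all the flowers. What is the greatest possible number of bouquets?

21

Euclid: 357 = 1·231 + 126; 231 = 1·126 + 105; 126 = 1·105 + 21; 105 = 5·21 + 0. Last nonzero remainder: 21.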